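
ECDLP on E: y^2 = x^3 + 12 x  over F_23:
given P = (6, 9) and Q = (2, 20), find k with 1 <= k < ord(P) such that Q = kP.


Enumerate multiples of P until we hit Q = (2, 20):
  1P = (6, 9)
  2P = (12, 20)
  3P = (9, 20)
  4P = (1, 17)
  5P = (2, 3)
  6P = (0, 0)
  7P = (2, 20)
Match found at i = 7.

k = 7


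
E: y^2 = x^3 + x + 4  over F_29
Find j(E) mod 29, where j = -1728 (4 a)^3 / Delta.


Delta = -16(4 a^3 + 27 b^2) mod 29 = 13
-1728 * (4 a)^3 = -1728 * (4*1)^3 mod 29 = 14
j = 14 * 13^(-1) mod 29 = 10

j = 10 (mod 29)


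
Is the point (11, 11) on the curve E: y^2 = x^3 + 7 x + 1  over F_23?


Check whether y^2 = x^3 + 7 x + 1 (mod 23) for (x, y) = (11, 11).
LHS: y^2 = 11^2 mod 23 = 6
RHS: x^3 + 7 x + 1 = 11^3 + 7*11 + 1 mod 23 = 6
LHS = RHS

Yes, on the curve


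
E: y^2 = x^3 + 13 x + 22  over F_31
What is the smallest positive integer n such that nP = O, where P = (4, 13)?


Compute successive multiples of P until we hit O:
  1P = (4, 13)
  2P = (28, 7)
  3P = (1, 25)
  4P = (11, 15)
  5P = (30, 15)
  6P = (17, 17)
  7P = (20, 25)
  8P = (25, 10)
  ... (continuing to 32P)
  32P = O

ord(P) = 32


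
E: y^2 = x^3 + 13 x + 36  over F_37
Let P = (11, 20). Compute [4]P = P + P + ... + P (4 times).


k = 4 = 100_2 (binary, LSB first: 001)
Double-and-add from P = (11, 20):
  bit 0 = 0: acc unchanged = O
  bit 1 = 0: acc unchanged = O
  bit 2 = 1: acc = O + (11, 17) = (11, 17)

4P = (11, 17)


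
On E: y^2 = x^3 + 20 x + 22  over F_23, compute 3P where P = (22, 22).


k = 3 = 11_2 (binary, LSB first: 11)
Double-and-add from P = (22, 22):
  bit 0 = 1: acc = O + (22, 22) = (22, 22)
  bit 1 = 1: acc = (22, 22) + (2, 1) = (2, 22)

3P = (2, 22)


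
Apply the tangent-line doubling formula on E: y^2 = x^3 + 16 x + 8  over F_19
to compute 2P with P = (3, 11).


Doubling: s = (3 x1^2 + a) / (2 y1)
s = (3*3^2 + 16) / (2*11) mod 19 = 8
x3 = s^2 - 2 x1 mod 19 = 8^2 - 2*3 = 1
y3 = s (x1 - x3) - y1 mod 19 = 8 * (3 - 1) - 11 = 5

2P = (1, 5)


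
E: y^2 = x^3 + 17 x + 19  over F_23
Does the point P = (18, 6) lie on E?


Check whether y^2 = x^3 + 17 x + 19 (mod 23) for (x, y) = (18, 6).
LHS: y^2 = 6^2 mod 23 = 13
RHS: x^3 + 17 x + 19 = 18^3 + 17*18 + 19 mod 23 = 16
LHS != RHS

No, not on the curve


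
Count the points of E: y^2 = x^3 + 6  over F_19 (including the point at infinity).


For each x in F_19, count y with y^2 = x^3 + 0 x + 6 mod 19:
  x = 0: RHS = 6, y in [5, 14]  -> 2 point(s)
  x = 1: RHS = 7, y in [8, 11]  -> 2 point(s)
  x = 5: RHS = 17, y in [6, 13]  -> 2 point(s)
  x = 7: RHS = 7, y in [8, 11]  -> 2 point(s)
  x = 8: RHS = 5, y in [9, 10]  -> 2 point(s)
  x = 11: RHS = 7, y in [8, 11]  -> 2 point(s)
  x = 12: RHS = 5, y in [9, 10]  -> 2 point(s)
  x = 16: RHS = 17, y in [6, 13]  -> 2 point(s)
  x = 17: RHS = 17, y in [6, 13]  -> 2 point(s)
  x = 18: RHS = 5, y in [9, 10]  -> 2 point(s)
Affine points: 20. Add the point at infinity: total = 21.

#E(F_19) = 21


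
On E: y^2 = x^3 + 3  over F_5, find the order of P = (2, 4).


Compute successive multiples of P until we hit O:
  1P = (2, 4)
  2P = (2, 1)
  3P = O

ord(P) = 3


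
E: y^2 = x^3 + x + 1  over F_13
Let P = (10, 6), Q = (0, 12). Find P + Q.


P != Q, so use the chord formula.
s = (y2 - y1) / (x2 - x1) = (6) / (3) mod 13 = 2
x3 = s^2 - x1 - x2 mod 13 = 2^2 - 10 - 0 = 7
y3 = s (x1 - x3) - y1 mod 13 = 2 * (10 - 7) - 6 = 0

P + Q = (7, 0)


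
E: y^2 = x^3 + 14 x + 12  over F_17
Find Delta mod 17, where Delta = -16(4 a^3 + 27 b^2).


4 a^3 + 27 b^2 = 4*14^3 + 27*12^2 = 10976 + 3888 = 14864
Delta = -16 * (14864) = -237824
Delta mod 17 = 6

Delta = 6 (mod 17)


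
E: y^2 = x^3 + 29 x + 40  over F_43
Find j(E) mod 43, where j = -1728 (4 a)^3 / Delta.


Delta = -16(4 a^3 + 27 b^2) mod 43 = 29
-1728 * (4 a)^3 = -1728 * (4*29)^3 mod 43 = 32
j = 32 * 29^(-1) mod 43 = 10

j = 10 (mod 43)


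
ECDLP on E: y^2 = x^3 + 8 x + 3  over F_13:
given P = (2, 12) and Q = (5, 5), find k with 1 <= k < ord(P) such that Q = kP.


Enumerate multiples of P until we hit Q = (5, 5):
  1P = (2, 12)
  2P = (5, 5)
Match found at i = 2.

k = 2


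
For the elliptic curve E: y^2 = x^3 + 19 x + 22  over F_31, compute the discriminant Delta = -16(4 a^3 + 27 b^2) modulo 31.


4 a^3 + 27 b^2 = 4*19^3 + 27*22^2 = 27436 + 13068 = 40504
Delta = -16 * (40504) = -648064
Delta mod 31 = 22

Delta = 22 (mod 31)


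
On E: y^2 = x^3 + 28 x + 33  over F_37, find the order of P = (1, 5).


Compute successive multiples of P until we hit O:
  1P = (1, 5)
  2P = (25, 2)
  3P = (22, 30)
  4P = (3, 12)
  5P = (36, 2)
  6P = (30, 7)
  7P = (13, 35)
  8P = (20, 3)
  ... (continuing to 19P)
  19P = O

ord(P) = 19


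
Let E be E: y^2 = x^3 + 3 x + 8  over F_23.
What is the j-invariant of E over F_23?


Delta = -16(4 a^3 + 27 b^2) mod 23 = 18
-1728 * (4 a)^3 = -1728 * (4*3)^3 mod 23 = 14
j = 14 * 18^(-1) mod 23 = 11

j = 11 (mod 23)


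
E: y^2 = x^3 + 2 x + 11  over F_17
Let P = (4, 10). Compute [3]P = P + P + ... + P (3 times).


k = 3 = 11_2 (binary, LSB first: 11)
Double-and-add from P = (4, 10):
  bit 0 = 1: acc = O + (4, 10) = (4, 10)
  bit 1 = 1: acc = (4, 10) + (11, 15) = (15, 4)

3P = (15, 4)


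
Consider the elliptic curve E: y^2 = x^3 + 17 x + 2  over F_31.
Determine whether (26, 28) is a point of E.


Check whether y^2 = x^3 + 17 x + 2 (mod 31) for (x, y) = (26, 28).
LHS: y^2 = 28^2 mod 31 = 9
RHS: x^3 + 17 x + 2 = 26^3 + 17*26 + 2 mod 31 = 9
LHS = RHS

Yes, on the curve


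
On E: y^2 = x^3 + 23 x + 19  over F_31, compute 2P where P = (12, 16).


Doubling: s = (3 x1^2 + a) / (2 y1)
s = (3*12^2 + 23) / (2*16) mod 31 = 21
x3 = s^2 - 2 x1 mod 31 = 21^2 - 2*12 = 14
y3 = s (x1 - x3) - y1 mod 31 = 21 * (12 - 14) - 16 = 4

2P = (14, 4)


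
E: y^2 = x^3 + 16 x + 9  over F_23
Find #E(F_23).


For each x in F_23, count y with y^2 = x^3 + 16 x + 9 mod 23:
  x = 0: RHS = 9, y in [3, 20]  -> 2 point(s)
  x = 1: RHS = 3, y in [7, 16]  -> 2 point(s)
  x = 2: RHS = 3, y in [7, 16]  -> 2 point(s)
  x = 7: RHS = 4, y in [2, 21]  -> 2 point(s)
  x = 9: RHS = 8, y in [10, 13]  -> 2 point(s)
  x = 15: RHS = 13, y in [6, 17]  -> 2 point(s)
  x = 20: RHS = 3, y in [7, 16]  -> 2 point(s)
Affine points: 14. Add the point at infinity: total = 15.

#E(F_23) = 15


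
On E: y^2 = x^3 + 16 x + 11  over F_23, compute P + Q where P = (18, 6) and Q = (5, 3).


P != Q, so use the chord formula.
s = (y2 - y1) / (x2 - x1) = (20) / (10) mod 23 = 2
x3 = s^2 - x1 - x2 mod 23 = 2^2 - 18 - 5 = 4
y3 = s (x1 - x3) - y1 mod 23 = 2 * (18 - 4) - 6 = 22

P + Q = (4, 22)


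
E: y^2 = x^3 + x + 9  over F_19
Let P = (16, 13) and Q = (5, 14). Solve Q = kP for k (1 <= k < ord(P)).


Enumerate multiples of P until we hit Q = (5, 14):
  1P = (16, 13)
  2P = (3, 1)
  3P = (4, 1)
  4P = (0, 3)
  5P = (12, 18)
  6P = (8, 15)
  7P = (1, 7)
  8P = (9, 5)
  9P = (5, 5)
  10P = (18, 8)
  11P = (15, 13)
  12P = (7, 6)
  13P = (2, 0)
  14P = (7, 13)
  15P = (15, 6)
  16P = (18, 11)
  17P = (5, 14)
Match found at i = 17.

k = 17


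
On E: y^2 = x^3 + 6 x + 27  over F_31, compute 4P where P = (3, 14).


k = 4 = 100_2 (binary, LSB first: 001)
Double-and-add from P = (3, 14):
  bit 0 = 0: acc unchanged = O
  bit 1 = 0: acc unchanged = O
  bit 2 = 1: acc = O + (7, 28) = (7, 28)

4P = (7, 28)


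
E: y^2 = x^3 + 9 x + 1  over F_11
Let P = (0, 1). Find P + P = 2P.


Doubling: s = (3 x1^2 + a) / (2 y1)
s = (3*0^2 + 9) / (2*1) mod 11 = 10
x3 = s^2 - 2 x1 mod 11 = 10^2 - 2*0 = 1
y3 = s (x1 - x3) - y1 mod 11 = 10 * (0 - 1) - 1 = 0

2P = (1, 0)


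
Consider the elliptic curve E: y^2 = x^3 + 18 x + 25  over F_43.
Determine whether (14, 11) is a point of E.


Check whether y^2 = x^3 + 18 x + 25 (mod 43) for (x, y) = (14, 11).
LHS: y^2 = 11^2 mod 43 = 35
RHS: x^3 + 18 x + 25 = 14^3 + 18*14 + 25 mod 43 = 11
LHS != RHS

No, not on the curve


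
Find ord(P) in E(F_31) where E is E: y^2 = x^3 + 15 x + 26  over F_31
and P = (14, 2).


Compute successive multiples of P until we hit O:
  1P = (14, 2)
  2P = (23, 13)
  3P = (2, 23)
  4P = (20, 24)
  5P = (7, 3)
  6P = (29, 9)
  7P = (29, 22)
  8P = (7, 28)
  ... (continuing to 13P)
  13P = O

ord(P) = 13


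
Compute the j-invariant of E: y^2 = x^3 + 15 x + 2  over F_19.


Delta = -16(4 a^3 + 27 b^2) mod 19 = 12
-1728 * (4 a)^3 = -1728 * (4*15)^3 mod 19 = 8
j = 8 * 12^(-1) mod 19 = 7

j = 7 (mod 19)


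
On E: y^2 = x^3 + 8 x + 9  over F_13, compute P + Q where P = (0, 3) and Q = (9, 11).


P != Q, so use the chord formula.
s = (y2 - y1) / (x2 - x1) = (8) / (9) mod 13 = 11
x3 = s^2 - x1 - x2 mod 13 = 11^2 - 0 - 9 = 8
y3 = s (x1 - x3) - y1 mod 13 = 11 * (0 - 8) - 3 = 0

P + Q = (8, 0)


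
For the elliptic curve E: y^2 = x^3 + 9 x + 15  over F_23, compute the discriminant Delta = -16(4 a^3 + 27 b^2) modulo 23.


4 a^3 + 27 b^2 = 4*9^3 + 27*15^2 = 2916 + 6075 = 8991
Delta = -16 * (8991) = -143856
Delta mod 23 = 9

Delta = 9 (mod 23)


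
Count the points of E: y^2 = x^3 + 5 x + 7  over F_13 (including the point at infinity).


For each x in F_13, count y with y^2 = x^3 + 5 x + 7 mod 13:
  x = 1: RHS = 0, y in [0]  -> 1 point(s)
  x = 2: RHS = 12, y in [5, 8]  -> 2 point(s)
  x = 3: RHS = 10, y in [6, 7]  -> 2 point(s)
  x = 4: RHS = 0, y in [0]  -> 1 point(s)
  x = 5: RHS = 1, y in [1, 12]  -> 2 point(s)
  x = 8: RHS = 0, y in [0]  -> 1 point(s)
  x = 9: RHS = 1, y in [1, 12]  -> 2 point(s)
  x = 10: RHS = 4, y in [2, 11]  -> 2 point(s)
  x = 12: RHS = 1, y in [1, 12]  -> 2 point(s)
Affine points: 15. Add the point at infinity: total = 16.

#E(F_13) = 16


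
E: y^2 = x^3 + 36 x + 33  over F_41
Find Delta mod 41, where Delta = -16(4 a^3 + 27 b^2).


4 a^3 + 27 b^2 = 4*36^3 + 27*33^2 = 186624 + 29403 = 216027
Delta = -16 * (216027) = -3456432
Delta mod 41 = 32

Delta = 32 (mod 41)


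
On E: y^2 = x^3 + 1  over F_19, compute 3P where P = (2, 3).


k = 3 = 11_2 (binary, LSB first: 11)
Double-and-add from P = (2, 3):
  bit 0 = 1: acc = O + (2, 3) = (2, 3)
  bit 1 = 1: acc = (2, 3) + (0, 1) = (18, 0)

3P = (18, 0)


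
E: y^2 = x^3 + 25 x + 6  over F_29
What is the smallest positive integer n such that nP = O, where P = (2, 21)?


Compute successive multiples of P until we hit O:
  1P = (2, 21)
  2P = (18, 16)
  3P = (4, 5)
  4P = (0, 21)
  5P = (27, 8)
  6P = (16, 6)
  7P = (12, 27)
  8P = (20, 3)
  ... (continuing to 33P)
  33P = O

ord(P) = 33


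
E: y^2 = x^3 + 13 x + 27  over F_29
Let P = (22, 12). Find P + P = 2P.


Doubling: s = (3 x1^2 + a) / (2 y1)
s = (3*22^2 + 13) / (2*12) mod 29 = 26
x3 = s^2 - 2 x1 mod 29 = 26^2 - 2*22 = 23
y3 = s (x1 - x3) - y1 mod 29 = 26 * (22 - 23) - 12 = 20

2P = (23, 20)


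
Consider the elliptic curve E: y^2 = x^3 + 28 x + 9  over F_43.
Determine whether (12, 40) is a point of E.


Check whether y^2 = x^3 + 28 x + 9 (mod 43) for (x, y) = (12, 40).
LHS: y^2 = 40^2 mod 43 = 9
RHS: x^3 + 28 x + 9 = 12^3 + 28*12 + 9 mod 43 = 9
LHS = RHS

Yes, on the curve


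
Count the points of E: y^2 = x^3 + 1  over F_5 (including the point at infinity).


For each x in F_5, count y with y^2 = x^3 + 0 x + 1 mod 5:
  x = 0: RHS = 1, y in [1, 4]  -> 2 point(s)
  x = 2: RHS = 4, y in [2, 3]  -> 2 point(s)
  x = 4: RHS = 0, y in [0]  -> 1 point(s)
Affine points: 5. Add the point at infinity: total = 6.

#E(F_5) = 6


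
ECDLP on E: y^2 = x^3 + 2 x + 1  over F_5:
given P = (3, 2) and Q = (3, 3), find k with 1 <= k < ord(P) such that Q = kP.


Enumerate multiples of P until we hit Q = (3, 3):
  1P = (3, 2)
  2P = (0, 1)
  3P = (1, 2)
  4P = (1, 3)
  5P = (0, 4)
  6P = (3, 3)
Match found at i = 6.

k = 6


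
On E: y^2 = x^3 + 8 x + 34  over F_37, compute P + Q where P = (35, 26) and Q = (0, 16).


P != Q, so use the chord formula.
s = (y2 - y1) / (x2 - x1) = (27) / (2) mod 37 = 32
x3 = s^2 - x1 - x2 mod 37 = 32^2 - 35 - 0 = 27
y3 = s (x1 - x3) - y1 mod 37 = 32 * (35 - 27) - 26 = 8

P + Q = (27, 8)


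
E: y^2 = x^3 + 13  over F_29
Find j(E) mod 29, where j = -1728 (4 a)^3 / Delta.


Delta = -16(4 a^3 + 27 b^2) mod 29 = 14
-1728 * (4 a)^3 = -1728 * (4*0)^3 mod 29 = 0
j = 0 * 14^(-1) mod 29 = 0

j = 0 (mod 29)


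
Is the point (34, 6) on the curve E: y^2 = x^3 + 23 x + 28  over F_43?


Check whether y^2 = x^3 + 23 x + 28 (mod 43) for (x, y) = (34, 6).
LHS: y^2 = 6^2 mod 43 = 36
RHS: x^3 + 23 x + 28 = 34^3 + 23*34 + 28 mod 43 = 38
LHS != RHS

No, not on the curve


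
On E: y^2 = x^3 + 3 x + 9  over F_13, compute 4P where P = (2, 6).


k = 4 = 100_2 (binary, LSB first: 001)
Double-and-add from P = (2, 6):
  bit 0 = 0: acc unchanged = O
  bit 1 = 0: acc unchanged = O
  bit 2 = 1: acc = O + (10, 5) = (10, 5)

4P = (10, 5)


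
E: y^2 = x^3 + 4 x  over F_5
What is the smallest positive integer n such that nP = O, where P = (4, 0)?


Compute successive multiples of P until we hit O:
  1P = (4, 0)
  2P = O

ord(P) = 2


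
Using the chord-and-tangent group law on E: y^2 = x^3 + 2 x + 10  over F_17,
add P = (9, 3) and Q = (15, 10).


P != Q, so use the chord formula.
s = (y2 - y1) / (x2 - x1) = (7) / (6) mod 17 = 4
x3 = s^2 - x1 - x2 mod 17 = 4^2 - 9 - 15 = 9
y3 = s (x1 - x3) - y1 mod 17 = 4 * (9 - 9) - 3 = 14

P + Q = (9, 14)


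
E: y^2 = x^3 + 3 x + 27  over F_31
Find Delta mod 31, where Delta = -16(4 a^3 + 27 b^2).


4 a^3 + 27 b^2 = 4*3^3 + 27*27^2 = 108 + 19683 = 19791
Delta = -16 * (19791) = -316656
Delta mod 31 = 9

Delta = 9 (mod 31)


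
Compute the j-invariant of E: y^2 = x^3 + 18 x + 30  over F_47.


Delta = -16(4 a^3 + 27 b^2) mod 47 = 10
-1728 * (4 a)^3 = -1728 * (4*18)^3 mod 47 = 43
j = 43 * 10^(-1) mod 47 = 9

j = 9 (mod 47)


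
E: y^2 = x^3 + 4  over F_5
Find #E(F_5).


For each x in F_5, count y with y^2 = x^3 + 0 x + 4 mod 5:
  x = 0: RHS = 4, y in [2, 3]  -> 2 point(s)
  x = 1: RHS = 0, y in [0]  -> 1 point(s)
  x = 3: RHS = 1, y in [1, 4]  -> 2 point(s)
Affine points: 5. Add the point at infinity: total = 6.

#E(F_5) = 6


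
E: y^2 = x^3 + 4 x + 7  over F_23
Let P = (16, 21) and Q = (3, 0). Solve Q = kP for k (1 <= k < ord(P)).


Enumerate multiples of P until we hit Q = (3, 0):
  1P = (16, 21)
  2P = (3, 0)
Match found at i = 2.

k = 2


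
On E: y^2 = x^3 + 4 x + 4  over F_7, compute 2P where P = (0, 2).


Doubling: s = (3 x1^2 + a) / (2 y1)
s = (3*0^2 + 4) / (2*2) mod 7 = 1
x3 = s^2 - 2 x1 mod 7 = 1^2 - 2*0 = 1
y3 = s (x1 - x3) - y1 mod 7 = 1 * (0 - 1) - 2 = 4

2P = (1, 4)


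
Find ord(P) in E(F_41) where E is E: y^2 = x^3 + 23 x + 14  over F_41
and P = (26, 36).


Compute successive multiples of P until we hit O:
  1P = (26, 36)
  2P = (5, 7)
  3P = (12, 38)
  4P = (39, 1)
  5P = (16, 38)
  6P = (22, 37)
  7P = (11, 32)
  8P = (13, 3)
  ... (continuing to 18P)
  18P = O

ord(P) = 18


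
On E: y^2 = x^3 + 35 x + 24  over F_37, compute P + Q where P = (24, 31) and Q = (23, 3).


P != Q, so use the chord formula.
s = (y2 - y1) / (x2 - x1) = (9) / (36) mod 37 = 28
x3 = s^2 - x1 - x2 mod 37 = 28^2 - 24 - 23 = 34
y3 = s (x1 - x3) - y1 mod 37 = 28 * (24 - 34) - 31 = 22

P + Q = (34, 22)


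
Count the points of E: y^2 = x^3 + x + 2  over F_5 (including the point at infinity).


For each x in F_5, count y with y^2 = x^3 + 1 x + 2 mod 5:
  x = 1: RHS = 4, y in [2, 3]  -> 2 point(s)
  x = 4: RHS = 0, y in [0]  -> 1 point(s)
Affine points: 3. Add the point at infinity: total = 4.

#E(F_5) = 4


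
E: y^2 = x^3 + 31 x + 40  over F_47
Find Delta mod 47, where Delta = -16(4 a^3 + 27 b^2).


4 a^3 + 27 b^2 = 4*31^3 + 27*40^2 = 119164 + 43200 = 162364
Delta = -16 * (162364) = -2597824
Delta mod 47 = 7

Delta = 7 (mod 47)


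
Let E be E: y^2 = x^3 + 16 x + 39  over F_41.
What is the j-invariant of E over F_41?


Delta = -16(4 a^3 + 27 b^2) mod 41 = 4
-1728 * (4 a)^3 = -1728 * (4*16)^3 mod 41 = 19
j = 19 * 4^(-1) mod 41 = 15

j = 15 (mod 41)


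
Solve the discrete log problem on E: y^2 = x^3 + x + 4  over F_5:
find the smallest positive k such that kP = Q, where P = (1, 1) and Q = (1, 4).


Enumerate multiples of P until we hit Q = (1, 4):
  1P = (1, 1)
  2P = (2, 2)
  3P = (3, 2)
  4P = (0, 2)
  5P = (0, 3)
  6P = (3, 3)
  7P = (2, 3)
  8P = (1, 4)
Match found at i = 8.

k = 8


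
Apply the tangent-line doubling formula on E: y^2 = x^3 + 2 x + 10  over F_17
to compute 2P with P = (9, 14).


Doubling: s = (3 x1^2 + a) / (2 y1)
s = (3*9^2 + 2) / (2*14) mod 17 = 13
x3 = s^2 - 2 x1 mod 17 = 13^2 - 2*9 = 15
y3 = s (x1 - x3) - y1 mod 17 = 13 * (9 - 15) - 14 = 10

2P = (15, 10)


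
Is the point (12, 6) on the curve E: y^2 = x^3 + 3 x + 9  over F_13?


Check whether y^2 = x^3 + 3 x + 9 (mod 13) for (x, y) = (12, 6).
LHS: y^2 = 6^2 mod 13 = 10
RHS: x^3 + 3 x + 9 = 12^3 + 3*12 + 9 mod 13 = 5
LHS != RHS

No, not on the curve


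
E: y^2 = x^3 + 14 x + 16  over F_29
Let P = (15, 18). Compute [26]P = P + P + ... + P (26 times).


k = 26 = 11010_2 (binary, LSB first: 01011)
Double-and-add from P = (15, 18):
  bit 0 = 0: acc unchanged = O
  bit 1 = 1: acc = O + (0, 25) = (0, 25)
  bit 2 = 0: acc unchanged = (0, 25)
  bit 3 = 1: acc = (0, 25) + (28, 1) = (26, 18)
  bit 4 = 1: acc = (26, 18) + (9, 1) = (24, 13)

26P = (24, 13)


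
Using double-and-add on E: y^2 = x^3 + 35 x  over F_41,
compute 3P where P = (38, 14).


k = 3 = 11_2 (binary, LSB first: 11)
Double-and-add from P = (38, 14):
  bit 0 = 1: acc = O + (38, 14) = (38, 14)
  bit 1 = 1: acc = (38, 14) + (4, 32) = (19, 29)

3P = (19, 29)


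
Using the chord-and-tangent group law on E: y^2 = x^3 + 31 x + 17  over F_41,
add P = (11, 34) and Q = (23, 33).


P != Q, so use the chord formula.
s = (y2 - y1) / (x2 - x1) = (40) / (12) mod 41 = 17
x3 = s^2 - x1 - x2 mod 41 = 17^2 - 11 - 23 = 9
y3 = s (x1 - x3) - y1 mod 41 = 17 * (11 - 9) - 34 = 0

P + Q = (9, 0)


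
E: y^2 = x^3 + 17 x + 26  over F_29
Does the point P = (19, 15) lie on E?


Check whether y^2 = x^3 + 17 x + 26 (mod 29) for (x, y) = (19, 15).
LHS: y^2 = 15^2 mod 29 = 22
RHS: x^3 + 17 x + 26 = 19^3 + 17*19 + 26 mod 29 = 16
LHS != RHS

No, not on the curve


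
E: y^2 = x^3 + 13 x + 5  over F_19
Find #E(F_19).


For each x in F_19, count y with y^2 = x^3 + 13 x + 5 mod 19:
  x = 0: RHS = 5, y in [9, 10]  -> 2 point(s)
  x = 1: RHS = 0, y in [0]  -> 1 point(s)
  x = 2: RHS = 1, y in [1, 18]  -> 2 point(s)
  x = 4: RHS = 7, y in [8, 11]  -> 2 point(s)
  x = 5: RHS = 5, y in [9, 10]  -> 2 point(s)
  x = 11: RHS = 16, y in [4, 15]  -> 2 point(s)
  x = 14: RHS = 5, y in [9, 10]  -> 2 point(s)
  x = 17: RHS = 9, y in [3, 16]  -> 2 point(s)
Affine points: 15. Add the point at infinity: total = 16.

#E(F_19) = 16


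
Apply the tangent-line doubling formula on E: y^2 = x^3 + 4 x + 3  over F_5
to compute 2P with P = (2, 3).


Doubling: s = (3 x1^2 + a) / (2 y1)
s = (3*2^2 + 4) / (2*3) mod 5 = 1
x3 = s^2 - 2 x1 mod 5 = 1^2 - 2*2 = 2
y3 = s (x1 - x3) - y1 mod 5 = 1 * (2 - 2) - 3 = 2

2P = (2, 2)


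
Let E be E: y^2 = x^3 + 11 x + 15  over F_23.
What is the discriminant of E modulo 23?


4 a^3 + 27 b^2 = 4*11^3 + 27*15^2 = 5324 + 6075 = 11399
Delta = -16 * (11399) = -182384
Delta mod 23 = 6

Delta = 6 (mod 23)


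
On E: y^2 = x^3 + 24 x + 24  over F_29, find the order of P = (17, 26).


Compute successive multiples of P until we hit O:
  1P = (17, 26)
  2P = (0, 16)
  3P = (28, 17)
  4P = (6, 23)
  5P = (2, 15)
  6P = (1, 7)
  7P = (20, 23)
  8P = (22, 8)
  ... (continuing to 33P)
  33P = O

ord(P) = 33


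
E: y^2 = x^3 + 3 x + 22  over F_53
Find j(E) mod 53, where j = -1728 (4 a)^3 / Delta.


Delta = -16(4 a^3 + 27 b^2) mod 53 = 18
-1728 * (4 a)^3 = -1728 * (4*3)^3 mod 53 = 36
j = 36 * 18^(-1) mod 53 = 2

j = 2 (mod 53)


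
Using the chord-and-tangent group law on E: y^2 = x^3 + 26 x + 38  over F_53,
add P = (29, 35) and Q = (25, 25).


P != Q, so use the chord formula.
s = (y2 - y1) / (x2 - x1) = (43) / (49) mod 53 = 29
x3 = s^2 - x1 - x2 mod 53 = 29^2 - 29 - 25 = 45
y3 = s (x1 - x3) - y1 mod 53 = 29 * (29 - 45) - 35 = 31

P + Q = (45, 31)


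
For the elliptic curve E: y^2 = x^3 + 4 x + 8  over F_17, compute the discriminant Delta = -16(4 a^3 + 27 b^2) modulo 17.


4 a^3 + 27 b^2 = 4*4^3 + 27*8^2 = 256 + 1728 = 1984
Delta = -16 * (1984) = -31744
Delta mod 17 = 12

Delta = 12 (mod 17)


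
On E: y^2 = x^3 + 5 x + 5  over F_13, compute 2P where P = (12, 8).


Doubling: s = (3 x1^2 + a) / (2 y1)
s = (3*12^2 + 5) / (2*8) mod 13 = 7
x3 = s^2 - 2 x1 mod 13 = 7^2 - 2*12 = 12
y3 = s (x1 - x3) - y1 mod 13 = 7 * (12 - 12) - 8 = 5

2P = (12, 5)


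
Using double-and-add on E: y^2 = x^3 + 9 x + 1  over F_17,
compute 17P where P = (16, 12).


k = 17 = 10001_2 (binary, LSB first: 10001)
Double-and-add from P = (16, 12):
  bit 0 = 1: acc = O + (16, 12) = (16, 12)
  bit 1 = 0: acc unchanged = (16, 12)
  bit 2 = 0: acc unchanged = (16, 12)
  bit 3 = 0: acc unchanged = (16, 12)
  bit 4 = 1: acc = (16, 12) + (4, 13) = (12, 16)

17P = (12, 16)


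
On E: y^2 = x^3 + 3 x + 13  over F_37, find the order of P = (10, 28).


Compute successive multiples of P until we hit O:
  1P = (10, 28)
  2P = (28, 16)
  3P = (20, 28)
  4P = (7, 9)
  5P = (19, 26)
  6P = (35, 31)
  7P = (36, 34)
  8P = (2, 8)
  ... (continuing to 37P)
  37P = O

ord(P) = 37


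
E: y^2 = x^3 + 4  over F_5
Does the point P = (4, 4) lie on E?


Check whether y^2 = x^3 + 0 x + 4 (mod 5) for (x, y) = (4, 4).
LHS: y^2 = 4^2 mod 5 = 1
RHS: x^3 + 0 x + 4 = 4^3 + 0*4 + 4 mod 5 = 3
LHS != RHS

No, not on the curve


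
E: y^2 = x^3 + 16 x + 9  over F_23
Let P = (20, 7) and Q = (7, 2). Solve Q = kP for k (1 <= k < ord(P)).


Enumerate multiples of P until we hit Q = (7, 2):
  1P = (20, 7)
  2P = (1, 7)
  3P = (2, 16)
  4P = (7, 21)
  5P = (9, 13)
  6P = (0, 3)
  7P = (15, 17)
  8P = (15, 6)
  9P = (0, 20)
  10P = (9, 10)
  11P = (7, 2)
Match found at i = 11.

k = 11


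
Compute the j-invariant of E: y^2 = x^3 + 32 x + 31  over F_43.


Delta = -16(4 a^3 + 27 b^2) mod 43 = 14
-1728 * (4 a)^3 = -1728 * (4*32)^3 mod 43 = 8
j = 8 * 14^(-1) mod 43 = 19

j = 19 (mod 43)


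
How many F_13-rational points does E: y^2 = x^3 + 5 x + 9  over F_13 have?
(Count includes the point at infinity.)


For each x in F_13, count y with y^2 = x^3 + 5 x + 9 mod 13:
  x = 0: RHS = 9, y in [3, 10]  -> 2 point(s)
  x = 2: RHS = 1, y in [1, 12]  -> 2 point(s)
  x = 3: RHS = 12, y in [5, 8]  -> 2 point(s)
  x = 5: RHS = 3, y in [4, 9]  -> 2 point(s)
  x = 7: RHS = 10, y in [6, 7]  -> 2 point(s)
  x = 9: RHS = 3, y in [4, 9]  -> 2 point(s)
  x = 11: RHS = 4, y in [2, 11]  -> 2 point(s)
  x = 12: RHS = 3, y in [4, 9]  -> 2 point(s)
Affine points: 16. Add the point at infinity: total = 17.

#E(F_13) = 17


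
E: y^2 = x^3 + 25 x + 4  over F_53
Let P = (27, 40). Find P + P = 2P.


Doubling: s = (3 x1^2 + a) / (2 y1)
s = (3*27^2 + 25) / (2*40) mod 53 = 25
x3 = s^2 - 2 x1 mod 53 = 25^2 - 2*27 = 41
y3 = s (x1 - x3) - y1 mod 53 = 25 * (27 - 41) - 40 = 34

2P = (41, 34)


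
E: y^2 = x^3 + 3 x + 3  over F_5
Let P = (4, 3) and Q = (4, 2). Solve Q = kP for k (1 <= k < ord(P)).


Enumerate multiples of P until we hit Q = (4, 2):
  1P = (4, 3)
  2P = (3, 3)
  3P = (3, 2)
  4P = (4, 2)
Match found at i = 4.

k = 4


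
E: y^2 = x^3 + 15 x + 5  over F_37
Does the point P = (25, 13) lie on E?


Check whether y^2 = x^3 + 15 x + 5 (mod 37) for (x, y) = (25, 13).
LHS: y^2 = 13^2 mod 37 = 21
RHS: x^3 + 15 x + 5 = 25^3 + 15*25 + 5 mod 37 = 21
LHS = RHS

Yes, on the curve


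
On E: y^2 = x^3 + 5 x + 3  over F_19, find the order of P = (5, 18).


Compute successive multiples of P until we hit O:
  1P = (5, 18)
  2P = (13, 17)
  3P = (12, 9)
  4P = (18, 15)
  5P = (1, 3)
  6P = (14, 10)
  7P = (9, 13)
  8P = (3, 8)
  ... (continuing to 25P)
  25P = O

ord(P) = 25


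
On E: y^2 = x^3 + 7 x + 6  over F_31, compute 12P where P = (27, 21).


k = 12 = 1100_2 (binary, LSB first: 0011)
Double-and-add from P = (27, 21):
  bit 0 = 0: acc unchanged = O
  bit 1 = 0: acc unchanged = O
  bit 2 = 1: acc = O + (15, 13) = (15, 13)
  bit 3 = 1: acc = (15, 13) + (1, 18) = (2, 20)

12P = (2, 20)


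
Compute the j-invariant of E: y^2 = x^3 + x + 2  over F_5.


Delta = -16(4 a^3 + 27 b^2) mod 5 = 3
-1728 * (4 a)^3 = -1728 * (4*1)^3 mod 5 = 3
j = 3 * 3^(-1) mod 5 = 1

j = 1 (mod 5)


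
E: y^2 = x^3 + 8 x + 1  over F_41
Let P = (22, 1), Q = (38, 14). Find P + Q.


P != Q, so use the chord formula.
s = (y2 - y1) / (x2 - x1) = (13) / (16) mod 41 = 29
x3 = s^2 - x1 - x2 mod 41 = 29^2 - 22 - 38 = 2
y3 = s (x1 - x3) - y1 mod 41 = 29 * (22 - 2) - 1 = 5

P + Q = (2, 5)


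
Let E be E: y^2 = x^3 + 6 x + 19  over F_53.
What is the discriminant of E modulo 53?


4 a^3 + 27 b^2 = 4*6^3 + 27*19^2 = 864 + 9747 = 10611
Delta = -16 * (10611) = -169776
Delta mod 53 = 36

Delta = 36 (mod 53)


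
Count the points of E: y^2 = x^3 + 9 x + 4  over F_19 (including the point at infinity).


For each x in F_19, count y with y^2 = x^3 + 9 x + 4 mod 19:
  x = 0: RHS = 4, y in [2, 17]  -> 2 point(s)
  x = 2: RHS = 11, y in [7, 12]  -> 2 point(s)
  x = 3: RHS = 1, y in [1, 18]  -> 2 point(s)
  x = 4: RHS = 9, y in [3, 16]  -> 2 point(s)
  x = 7: RHS = 11, y in [7, 12]  -> 2 point(s)
  x = 9: RHS = 16, y in [4, 15]  -> 2 point(s)
  x = 10: RHS = 11, y in [7, 12]  -> 2 point(s)
  x = 11: RHS = 9, y in [3, 16]  -> 2 point(s)
  x = 12: RHS = 16, y in [4, 15]  -> 2 point(s)
  x = 13: RHS = 0, y in [0]  -> 1 point(s)
  x = 14: RHS = 5, y in [9, 10]  -> 2 point(s)
  x = 16: RHS = 7, y in [8, 11]  -> 2 point(s)
  x = 17: RHS = 16, y in [4, 15]  -> 2 point(s)
Affine points: 25. Add the point at infinity: total = 26.

#E(F_19) = 26


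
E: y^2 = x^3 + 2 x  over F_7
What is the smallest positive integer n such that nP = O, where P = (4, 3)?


Compute successive multiples of P until we hit O:
  1P = (4, 3)
  2P = (0, 0)
  3P = (4, 4)
  4P = O

ord(P) = 4


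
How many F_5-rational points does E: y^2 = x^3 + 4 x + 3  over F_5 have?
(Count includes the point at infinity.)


For each x in F_5, count y with y^2 = x^3 + 4 x + 3 mod 5:
  x = 2: RHS = 4, y in [2, 3]  -> 2 point(s)
Affine points: 2. Add the point at infinity: total = 3.

#E(F_5) = 3


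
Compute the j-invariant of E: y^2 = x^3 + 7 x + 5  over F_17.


Delta = -16(4 a^3 + 27 b^2) mod 17 = 7
-1728 * (4 a)^3 = -1728 * (4*7)^3 mod 17 = 13
j = 13 * 7^(-1) mod 17 = 14

j = 14 (mod 17)


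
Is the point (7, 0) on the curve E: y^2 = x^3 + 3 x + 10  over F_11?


Check whether y^2 = x^3 + 3 x + 10 (mod 11) for (x, y) = (7, 0).
LHS: y^2 = 0^2 mod 11 = 0
RHS: x^3 + 3 x + 10 = 7^3 + 3*7 + 10 mod 11 = 0
LHS = RHS

Yes, on the curve


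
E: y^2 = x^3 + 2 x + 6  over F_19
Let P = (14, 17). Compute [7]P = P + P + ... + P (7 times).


k = 7 = 111_2 (binary, LSB first: 111)
Double-and-add from P = (14, 17):
  bit 0 = 1: acc = O + (14, 17) = (14, 17)
  bit 1 = 1: acc = (14, 17) + (16, 12) = (0, 5)
  bit 2 = 1: acc = (0, 5) + (10, 0) = (14, 2)

7P = (14, 2)


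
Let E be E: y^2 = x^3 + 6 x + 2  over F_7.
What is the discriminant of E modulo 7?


4 a^3 + 27 b^2 = 4*6^3 + 27*2^2 = 864 + 108 = 972
Delta = -16 * (972) = -15552
Delta mod 7 = 2

Delta = 2 (mod 7)


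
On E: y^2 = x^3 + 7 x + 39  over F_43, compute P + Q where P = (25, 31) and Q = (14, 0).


P != Q, so use the chord formula.
s = (y2 - y1) / (x2 - x1) = (12) / (32) mod 43 = 38
x3 = s^2 - x1 - x2 mod 43 = 38^2 - 25 - 14 = 29
y3 = s (x1 - x3) - y1 mod 43 = 38 * (25 - 29) - 31 = 32

P + Q = (29, 32)


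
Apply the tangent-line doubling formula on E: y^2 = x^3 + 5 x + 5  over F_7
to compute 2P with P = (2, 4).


Doubling: s = (3 x1^2 + a) / (2 y1)
s = (3*2^2 + 5) / (2*4) mod 7 = 3
x3 = s^2 - 2 x1 mod 7 = 3^2 - 2*2 = 5
y3 = s (x1 - x3) - y1 mod 7 = 3 * (2 - 5) - 4 = 1

2P = (5, 1)


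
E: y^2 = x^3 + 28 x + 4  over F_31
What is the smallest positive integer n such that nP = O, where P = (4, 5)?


Compute successive multiples of P until we hit O:
  1P = (4, 5)
  2P = (20, 16)
  3P = (26, 7)
  4P = (11, 0)
  5P = (26, 24)
  6P = (20, 15)
  7P = (4, 26)
  8P = O

ord(P) = 8


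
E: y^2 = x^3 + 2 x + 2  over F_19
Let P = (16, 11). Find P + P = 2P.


Doubling: s = (3 x1^2 + a) / (2 y1)
s = (3*16^2 + 2) / (2*11) mod 19 = 16
x3 = s^2 - 2 x1 mod 19 = 16^2 - 2*16 = 15
y3 = s (x1 - x3) - y1 mod 19 = 16 * (16 - 15) - 11 = 5

2P = (15, 5)


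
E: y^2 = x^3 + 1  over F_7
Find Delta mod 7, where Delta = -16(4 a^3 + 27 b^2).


4 a^3 + 27 b^2 = 4*0^3 + 27*1^2 = 0 + 27 = 27
Delta = -16 * (27) = -432
Delta mod 7 = 2

Delta = 2 (mod 7)


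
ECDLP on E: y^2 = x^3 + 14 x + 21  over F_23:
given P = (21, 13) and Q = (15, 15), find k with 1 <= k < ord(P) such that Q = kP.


Enumerate multiples of P until we hit Q = (15, 15):
  1P = (21, 13)
  2P = (5, 3)
  3P = (15, 8)
  4P = (19, 4)
  5P = (9, 18)
  6P = (1, 17)
  7P = (13, 13)
  8P = (12, 10)
  9P = (8, 22)
  10P = (7, 18)
  11P = (22, 12)
  12P = (4, 16)
  13P = (4, 7)
  14P = (22, 11)
  15P = (7, 5)
  16P = (8, 1)
  17P = (12, 13)
  18P = (13, 10)
  19P = (1, 6)
  20P = (9, 5)
  21P = (19, 19)
  22P = (15, 15)
Match found at i = 22.

k = 22


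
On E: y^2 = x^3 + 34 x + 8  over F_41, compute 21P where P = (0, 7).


k = 21 = 10101_2 (binary, LSB first: 10101)
Double-and-add from P = (0, 7):
  bit 0 = 1: acc = O + (0, 7) = (0, 7)
  bit 1 = 0: acc unchanged = (0, 7)
  bit 2 = 1: acc = (0, 7) + (38, 24) = (26, 31)
  bit 3 = 0: acc unchanged = (26, 31)
  bit 4 = 1: acc = (26, 31) + (34, 40) = (38, 17)

21P = (38, 17)


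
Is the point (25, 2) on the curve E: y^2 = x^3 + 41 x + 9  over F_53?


Check whether y^2 = x^3 + 41 x + 9 (mod 53) for (x, y) = (25, 2).
LHS: y^2 = 2^2 mod 53 = 4
RHS: x^3 + 41 x + 9 = 25^3 + 41*25 + 9 mod 53 = 17
LHS != RHS

No, not on the curve


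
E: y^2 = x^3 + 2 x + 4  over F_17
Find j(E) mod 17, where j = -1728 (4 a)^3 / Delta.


Delta = -16(4 a^3 + 27 b^2) mod 17 = 5
-1728 * (4 a)^3 = -1728 * (4*2)^3 mod 17 = 12
j = 12 * 5^(-1) mod 17 = 16

j = 16 (mod 17)


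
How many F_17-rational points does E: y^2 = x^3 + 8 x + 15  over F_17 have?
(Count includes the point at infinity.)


For each x in F_17, count y with y^2 = x^3 + 8 x + 15 mod 17:
  x = 0: RHS = 15, y in [7, 10]  -> 2 point(s)
  x = 3: RHS = 15, y in [7, 10]  -> 2 point(s)
  x = 4: RHS = 9, y in [3, 14]  -> 2 point(s)
  x = 8: RHS = 13, y in [8, 9]  -> 2 point(s)
  x = 9: RHS = 0, y in [0]  -> 1 point(s)
  x = 13: RHS = 4, y in [2, 15]  -> 2 point(s)
  x = 14: RHS = 15, y in [7, 10]  -> 2 point(s)
  x = 15: RHS = 8, y in [5, 12]  -> 2 point(s)
Affine points: 15. Add the point at infinity: total = 16.

#E(F_17) = 16


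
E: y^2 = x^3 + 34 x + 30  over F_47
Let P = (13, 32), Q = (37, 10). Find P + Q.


P != Q, so use the chord formula.
s = (y2 - y1) / (x2 - x1) = (25) / (24) mod 47 = 3
x3 = s^2 - x1 - x2 mod 47 = 3^2 - 13 - 37 = 6
y3 = s (x1 - x3) - y1 mod 47 = 3 * (13 - 6) - 32 = 36

P + Q = (6, 36)


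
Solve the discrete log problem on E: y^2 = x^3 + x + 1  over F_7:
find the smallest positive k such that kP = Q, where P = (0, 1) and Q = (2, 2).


Enumerate multiples of P until we hit Q = (2, 2):
  1P = (0, 1)
  2P = (2, 5)
  3P = (2, 2)
Match found at i = 3.

k = 3


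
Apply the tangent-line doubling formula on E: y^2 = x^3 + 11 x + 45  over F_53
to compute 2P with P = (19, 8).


Doubling: s = (3 x1^2 + a) / (2 y1)
s = (3*19^2 + 11) / (2*8) mod 53 = 22
x3 = s^2 - 2 x1 mod 53 = 22^2 - 2*19 = 22
y3 = s (x1 - x3) - y1 mod 53 = 22 * (19 - 22) - 8 = 32

2P = (22, 32)


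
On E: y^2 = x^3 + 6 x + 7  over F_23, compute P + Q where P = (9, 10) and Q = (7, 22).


P != Q, so use the chord formula.
s = (y2 - y1) / (x2 - x1) = (12) / (21) mod 23 = 17
x3 = s^2 - x1 - x2 mod 23 = 17^2 - 9 - 7 = 20
y3 = s (x1 - x3) - y1 mod 23 = 17 * (9 - 20) - 10 = 10

P + Q = (20, 10)


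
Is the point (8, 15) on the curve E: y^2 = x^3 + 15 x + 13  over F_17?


Check whether y^2 = x^3 + 15 x + 13 (mod 17) for (x, y) = (8, 15).
LHS: y^2 = 15^2 mod 17 = 4
RHS: x^3 + 15 x + 13 = 8^3 + 15*8 + 13 mod 17 = 16
LHS != RHS

No, not on the curve


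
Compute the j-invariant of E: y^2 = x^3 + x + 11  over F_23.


Delta = -16(4 a^3 + 27 b^2) mod 23 = 12
-1728 * (4 a)^3 = -1728 * (4*1)^3 mod 23 = 15
j = 15 * 12^(-1) mod 23 = 7

j = 7 (mod 23)


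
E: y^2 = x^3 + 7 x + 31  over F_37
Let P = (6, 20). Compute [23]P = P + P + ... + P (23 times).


k = 23 = 10111_2 (binary, LSB first: 11101)
Double-and-add from P = (6, 20):
  bit 0 = 1: acc = O + (6, 20) = (6, 20)
  bit 1 = 1: acc = (6, 20) + (35, 3) = (30, 3)
  bit 2 = 1: acc = (30, 3) + (13, 5) = (4, 7)
  bit 3 = 0: acc unchanged = (4, 7)
  bit 4 = 1: acc = (4, 7) + (21, 35) = (11, 25)

23P = (11, 25)


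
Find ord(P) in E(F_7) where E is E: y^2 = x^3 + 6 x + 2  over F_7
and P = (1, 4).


Compute successive multiples of P until we hit O:
  1P = (1, 4)
  2P = (2, 1)
  3P = (6, 4)
  4P = (0, 3)
  5P = (0, 4)
  6P = (6, 3)
  7P = (2, 6)
  8P = (1, 3)
  ... (continuing to 9P)
  9P = O

ord(P) = 9


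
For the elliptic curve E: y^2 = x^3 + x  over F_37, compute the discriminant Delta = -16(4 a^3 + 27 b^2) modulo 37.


4 a^3 + 27 b^2 = 4*1^3 + 27*0^2 = 4 + 0 = 4
Delta = -16 * (4) = -64
Delta mod 37 = 10

Delta = 10 (mod 37)


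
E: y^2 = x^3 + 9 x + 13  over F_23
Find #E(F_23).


For each x in F_23, count y with y^2 = x^3 + 9 x + 13 mod 23:
  x = 0: RHS = 13, y in [6, 17]  -> 2 point(s)
  x = 1: RHS = 0, y in [0]  -> 1 point(s)
  x = 2: RHS = 16, y in [4, 19]  -> 2 point(s)
  x = 9: RHS = 18, y in [8, 15]  -> 2 point(s)
  x = 12: RHS = 9, y in [3, 20]  -> 2 point(s)
  x = 13: RHS = 4, y in [2, 21]  -> 2 point(s)
  x = 14: RHS = 8, y in [10, 13]  -> 2 point(s)
  x = 15: RHS = 4, y in [2, 21]  -> 2 point(s)
  x = 18: RHS = 4, y in [2, 21]  -> 2 point(s)
  x = 22: RHS = 3, y in [7, 16]  -> 2 point(s)
Affine points: 19. Add the point at infinity: total = 20.

#E(F_23) = 20


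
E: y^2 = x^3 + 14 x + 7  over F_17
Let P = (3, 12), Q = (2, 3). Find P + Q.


P != Q, so use the chord formula.
s = (y2 - y1) / (x2 - x1) = (8) / (16) mod 17 = 9
x3 = s^2 - x1 - x2 mod 17 = 9^2 - 3 - 2 = 8
y3 = s (x1 - x3) - y1 mod 17 = 9 * (3 - 8) - 12 = 11

P + Q = (8, 11)


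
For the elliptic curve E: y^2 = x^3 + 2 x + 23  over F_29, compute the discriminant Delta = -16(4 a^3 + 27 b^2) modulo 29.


4 a^3 + 27 b^2 = 4*2^3 + 27*23^2 = 32 + 14283 = 14315
Delta = -16 * (14315) = -229040
Delta mod 29 = 2

Delta = 2 (mod 29)


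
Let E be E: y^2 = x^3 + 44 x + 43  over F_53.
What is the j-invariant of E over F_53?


Delta = -16(4 a^3 + 27 b^2) mod 53 = 11
-1728 * (4 a)^3 = -1728 * (4*44)^3 mod 53 = 35
j = 35 * 11^(-1) mod 53 = 8

j = 8 (mod 53)


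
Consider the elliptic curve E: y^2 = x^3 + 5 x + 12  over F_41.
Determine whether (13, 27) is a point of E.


Check whether y^2 = x^3 + 5 x + 12 (mod 41) for (x, y) = (13, 27).
LHS: y^2 = 27^2 mod 41 = 32
RHS: x^3 + 5 x + 12 = 13^3 + 5*13 + 12 mod 41 = 19
LHS != RHS

No, not on the curve


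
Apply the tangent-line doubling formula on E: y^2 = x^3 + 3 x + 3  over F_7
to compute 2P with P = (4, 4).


Doubling: s = (3 x1^2 + a) / (2 y1)
s = (3*4^2 + 3) / (2*4) mod 7 = 2
x3 = s^2 - 2 x1 mod 7 = 2^2 - 2*4 = 3
y3 = s (x1 - x3) - y1 mod 7 = 2 * (4 - 3) - 4 = 5

2P = (3, 5)


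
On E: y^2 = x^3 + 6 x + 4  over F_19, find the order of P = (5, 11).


Compute successive multiples of P until we hit O:
  1P = (5, 11)
  2P = (16, 15)
  3P = (3, 7)
  4P = (15, 7)
  5P = (6, 16)
  6P = (14, 1)
  7P = (1, 12)
  8P = (0, 2)
  ... (continuing to 26P)
  26P = O

ord(P) = 26


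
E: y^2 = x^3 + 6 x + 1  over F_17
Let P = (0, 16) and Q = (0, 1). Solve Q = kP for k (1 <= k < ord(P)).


Enumerate multiples of P until we hit Q = (0, 1):
  1P = (0, 16)
  2P = (9, 11)
  3P = (6, 10)
  4P = (12, 13)
  5P = (4, 2)
  6P = (4, 15)
  7P = (12, 4)
  8P = (6, 7)
  9P = (9, 6)
  10P = (0, 1)
Match found at i = 10.

k = 10


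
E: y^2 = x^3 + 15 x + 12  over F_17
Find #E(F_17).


For each x in F_17, count y with y^2 = x^3 + 15 x + 12 mod 17:
  x = 2: RHS = 16, y in [4, 13]  -> 2 point(s)
  x = 3: RHS = 16, y in [4, 13]  -> 2 point(s)
  x = 4: RHS = 0, y in [0]  -> 1 point(s)
  x = 5: RHS = 8, y in [5, 12]  -> 2 point(s)
  x = 7: RHS = 1, y in [1, 16]  -> 2 point(s)
  x = 8: RHS = 15, y in [7, 10]  -> 2 point(s)
  x = 9: RHS = 9, y in [3, 14]  -> 2 point(s)
  x = 12: RHS = 16, y in [4, 13]  -> 2 point(s)
  x = 14: RHS = 8, y in [5, 12]  -> 2 point(s)
  x = 15: RHS = 8, y in [5, 12]  -> 2 point(s)
  x = 16: RHS = 13, y in [8, 9]  -> 2 point(s)
Affine points: 21. Add the point at infinity: total = 22.

#E(F_17) = 22


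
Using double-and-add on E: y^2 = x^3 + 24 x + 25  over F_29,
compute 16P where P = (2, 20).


k = 16 = 10000_2 (binary, LSB first: 00001)
Double-and-add from P = (2, 20):
  bit 0 = 0: acc unchanged = O
  bit 1 = 0: acc unchanged = O
  bit 2 = 0: acc unchanged = O
  bit 3 = 0: acc unchanged = O
  bit 4 = 1: acc = O + (23, 10) = (23, 10)

16P = (23, 10)


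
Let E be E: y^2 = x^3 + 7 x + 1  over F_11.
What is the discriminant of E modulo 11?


4 a^3 + 27 b^2 = 4*7^3 + 27*1^2 = 1372 + 27 = 1399
Delta = -16 * (1399) = -22384
Delta mod 11 = 1

Delta = 1 (mod 11)


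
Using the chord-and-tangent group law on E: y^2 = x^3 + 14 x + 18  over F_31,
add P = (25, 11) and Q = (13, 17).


P != Q, so use the chord formula.
s = (y2 - y1) / (x2 - x1) = (6) / (19) mod 31 = 15
x3 = s^2 - x1 - x2 mod 31 = 15^2 - 25 - 13 = 1
y3 = s (x1 - x3) - y1 mod 31 = 15 * (25 - 1) - 11 = 8

P + Q = (1, 8)


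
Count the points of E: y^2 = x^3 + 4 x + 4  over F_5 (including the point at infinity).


For each x in F_5, count y with y^2 = x^3 + 4 x + 4 mod 5:
  x = 0: RHS = 4, y in [2, 3]  -> 2 point(s)
  x = 1: RHS = 4, y in [2, 3]  -> 2 point(s)
  x = 2: RHS = 0, y in [0]  -> 1 point(s)
  x = 4: RHS = 4, y in [2, 3]  -> 2 point(s)
Affine points: 7. Add the point at infinity: total = 8.

#E(F_5) = 8


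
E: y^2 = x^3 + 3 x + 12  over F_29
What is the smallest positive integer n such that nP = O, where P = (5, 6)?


Compute successive multiples of P until we hit O:
  1P = (5, 6)
  2P = (25, 9)
  3P = (12, 6)
  4P = (12, 23)
  5P = (25, 20)
  6P = (5, 23)
  7P = O

ord(P) = 7


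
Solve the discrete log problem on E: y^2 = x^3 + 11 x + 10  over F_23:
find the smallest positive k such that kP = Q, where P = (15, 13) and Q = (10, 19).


Enumerate multiples of P until we hit Q = (10, 19):
  1P = (15, 13)
  2P = (5, 12)
  3P = (6, 4)
  4P = (3, 22)
  5P = (7, 4)
  6P = (17, 2)
  7P = (4, 7)
  8P = (10, 19)
Match found at i = 8.

k = 8


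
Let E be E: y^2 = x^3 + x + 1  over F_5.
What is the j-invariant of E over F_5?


Delta = -16(4 a^3 + 27 b^2) mod 5 = 4
-1728 * (4 a)^3 = -1728 * (4*1)^3 mod 5 = 3
j = 3 * 4^(-1) mod 5 = 2

j = 2 (mod 5)


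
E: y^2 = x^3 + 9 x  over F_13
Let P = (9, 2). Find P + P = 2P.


Doubling: s = (3 x1^2 + a) / (2 y1)
s = (3*9^2 + 9) / (2*2) mod 13 = 11
x3 = s^2 - 2 x1 mod 13 = 11^2 - 2*9 = 12
y3 = s (x1 - x3) - y1 mod 13 = 11 * (9 - 12) - 2 = 4

2P = (12, 4)


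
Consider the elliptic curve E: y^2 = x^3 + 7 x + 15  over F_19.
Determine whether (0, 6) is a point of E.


Check whether y^2 = x^3 + 7 x + 15 (mod 19) for (x, y) = (0, 6).
LHS: y^2 = 6^2 mod 19 = 17
RHS: x^3 + 7 x + 15 = 0^3 + 7*0 + 15 mod 19 = 15
LHS != RHS

No, not on the curve


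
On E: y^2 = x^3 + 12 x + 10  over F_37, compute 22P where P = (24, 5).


k = 22 = 10110_2 (binary, LSB first: 01101)
Double-and-add from P = (24, 5):
  bit 0 = 0: acc unchanged = O
  bit 1 = 1: acc = O + (36, 16) = (36, 16)
  bit 2 = 1: acc = (36, 16) + (11, 20) = (23, 13)
  bit 3 = 0: acc unchanged = (23, 13)
  bit 4 = 1: acc = (23, 13) + (26, 8) = (36, 21)

22P = (36, 21)


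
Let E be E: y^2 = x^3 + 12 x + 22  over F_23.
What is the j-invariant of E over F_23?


Delta = -16(4 a^3 + 27 b^2) mod 23 = 20
-1728 * (4 a)^3 = -1728 * (4*12)^3 mod 23 = 22
j = 22 * 20^(-1) mod 23 = 8

j = 8 (mod 23)


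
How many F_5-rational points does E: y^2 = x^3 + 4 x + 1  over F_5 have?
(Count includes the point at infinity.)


For each x in F_5, count y with y^2 = x^3 + 4 x + 1 mod 5:
  x = 0: RHS = 1, y in [1, 4]  -> 2 point(s)
  x = 1: RHS = 1, y in [1, 4]  -> 2 point(s)
  x = 3: RHS = 0, y in [0]  -> 1 point(s)
  x = 4: RHS = 1, y in [1, 4]  -> 2 point(s)
Affine points: 7. Add the point at infinity: total = 8.

#E(F_5) = 8
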